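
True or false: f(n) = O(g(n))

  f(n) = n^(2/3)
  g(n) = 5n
True

f(n) = n^(2/3) is O(n^(2/3)), and g(n) = 5n is O(n).
Since O(n^(2/3)) ⊆ O(n) (f grows no faster than g), f(n) = O(g(n)) is true.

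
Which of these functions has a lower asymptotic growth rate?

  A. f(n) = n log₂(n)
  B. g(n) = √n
B

f(n) = n log₂(n) is O(n log n), while g(n) = √n is O(√n).
Since O(√n) grows slower than O(n log n), g(n) is dominated.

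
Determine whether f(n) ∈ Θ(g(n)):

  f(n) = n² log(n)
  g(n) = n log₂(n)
False

f(n) = n² log(n) is O(n² log n), and g(n) = n log₂(n) is O(n log n).
Since they have different growth rates, f(n) = Θ(g(n)) is false.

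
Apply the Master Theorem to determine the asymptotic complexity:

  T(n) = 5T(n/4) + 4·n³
Θ(n³)

Master Theorem: a = 5, b = 4, f(n) = 4·n³.
Compute the critical exponent d = log₄(5) = 1.161.
Compare f(n) = Θ(n³) against n^d:
  k = 3 > d = 1.161, so f(n) = Ω(n^(d+ε)) — Case 3.
  Regularity: a·(n/b)^3/n^3 = a/b^3 = 5/64 < 1 ✓.
  The top-level work dominates: T(n) = Θ(f(n)) = Θ(n³).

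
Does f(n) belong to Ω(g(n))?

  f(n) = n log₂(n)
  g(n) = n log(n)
True

f(n) = n log₂(n) and g(n) = n log(n) are both O(n log n).
Big-Ω permits equal growth rates (f ≥ c·g for some c > 0), so f(n) = Ω(g(n)) is true.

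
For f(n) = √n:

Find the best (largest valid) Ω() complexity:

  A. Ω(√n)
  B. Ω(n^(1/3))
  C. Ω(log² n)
A

f(n) = √n is Ω(√n).
All listed options are valid Big-Ω bounds (lower bounds),
but Ω(√n) is the tightest (largest valid bound).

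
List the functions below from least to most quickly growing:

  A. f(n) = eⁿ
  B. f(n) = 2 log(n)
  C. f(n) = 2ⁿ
B < C < A

Comparing growth rates:
B = 2 log(n) is O(log n)
C = 2ⁿ is O(2ⁿ)
A = eⁿ is O(eⁿ)

Therefore, the order from slowest to fastest is: B < C < A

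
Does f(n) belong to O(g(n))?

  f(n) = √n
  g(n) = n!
True

f(n) = √n is O(√n), and g(n) = n! is O(n!).
Since O(√n) ⊆ O(n!) (f grows no faster than g), f(n) = O(g(n)) is true.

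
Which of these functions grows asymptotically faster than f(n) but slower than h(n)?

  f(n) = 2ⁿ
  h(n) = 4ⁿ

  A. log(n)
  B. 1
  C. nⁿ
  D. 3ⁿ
D

We need g(n) with 2ⁿ = o(g(n)) and g(n) = o(4ⁿ), i.e. O(2ⁿ) ≺ g ≺ O(4ⁿ).
Check each option:
  A. log(n) — O(log n) does not grow strictly faster than f(n)
  B. 1 — O(1) does not grow strictly faster than f(n)
  C. nⁿ — O(nⁿ) does not grow strictly slower than h(n)
  D. 3ⁿ — O(3ⁿ) is strictly between O(2ⁿ) and O(4ⁿ) ✓

Only option D (3ⁿ) lies strictly between.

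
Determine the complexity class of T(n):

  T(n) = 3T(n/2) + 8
Θ(n^log₂(3))

Master Theorem: a = 3, b = 2, f(n) = 8.
Compute the critical exponent d = log₂(3) = 1.585.
Compare f(n) = Θ(1) against n^d:
  k = 0 < d = 1.585, so f(n) = O(n^(d-ε)) — Case 1.
  The recursion cost dominates: T(n) = Θ(n^d) = Θ(n^log₂(3)).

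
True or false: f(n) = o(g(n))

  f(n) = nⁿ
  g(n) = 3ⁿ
False

f(n) = nⁿ is O(nⁿ), and g(n) = 3ⁿ is O(3ⁿ).
Since O(nⁿ) grows faster than or equal to O(3ⁿ), f(n) = o(g(n)) is false.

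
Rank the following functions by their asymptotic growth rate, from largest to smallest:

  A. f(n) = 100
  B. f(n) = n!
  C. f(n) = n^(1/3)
B > C > A

Comparing growth rates:
B = n! is O(n!)
C = n^(1/3) is O(n^(1/3))
A = 100 is O(1)

Therefore, the order from fastest to slowest is: B > C > A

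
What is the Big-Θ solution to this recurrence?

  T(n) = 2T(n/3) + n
Θ(n)

Master Theorem: a = 2, b = 3, f(n) = n.
Compute the critical exponent d = log₃(2) = 0.631.
Compare f(n) = Θ(n) against n^d:
  k = 1 > d = 0.631, so f(n) = Ω(n^(d+ε)) — Case 3.
  Regularity: a·(n/b)^1/n^1 = a/b^1 = 2/3 < 1 ✓.
  The top-level work dominates: T(n) = Θ(f(n)) = Θ(n).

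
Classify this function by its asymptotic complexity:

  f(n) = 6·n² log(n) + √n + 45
O(n² log n)

The dominant term in 6·n² log(n) + √n + 45 is 6·n² log(n), which is Θ(n² log n).
Lower-order terms (√n, 45) are asymptotically negligible.
Constants are absorbed, so the tightest bound is O(n² log n).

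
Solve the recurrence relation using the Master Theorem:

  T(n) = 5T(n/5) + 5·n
Θ(n log n)

Master Theorem: a = 5, b = 5, f(n) = 5·n.
Compute the critical exponent d = log₅(5) = 1.
Compare f(n) = Θ(n) against n^d:
  k = 1 = d, so f(n) = Θ(n^d) — Case 2.
  Work is balanced across levels: T(n) = Θ(n^d log n) = Θ(n log n).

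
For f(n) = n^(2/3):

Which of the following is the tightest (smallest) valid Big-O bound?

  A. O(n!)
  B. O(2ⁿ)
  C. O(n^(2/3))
C

f(n) = n^(2/3) is O(n^(2/3)).
All listed options are valid Big-O bounds (upper bounds),
but O(n^(2/3)) is the tightest (smallest valid bound).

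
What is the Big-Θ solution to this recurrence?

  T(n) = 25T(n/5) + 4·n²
Θ(n² log n)

Master Theorem: a = 25, b = 5, f(n) = 4·n².
Compute the critical exponent d = log₅(25) = 2.
Compare f(n) = Θ(n²) against n^d:
  k = 2 = d, so f(n) = Θ(n^d) — Case 2.
  Work is balanced across levels: T(n) = Θ(n^d log n) = Θ(n² log n).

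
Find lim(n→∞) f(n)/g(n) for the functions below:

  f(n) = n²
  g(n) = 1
∞

Since n² (O(n²)) grows faster than 1 (O(1)),
the ratio f(n)/g(n) → ∞ as n → ∞.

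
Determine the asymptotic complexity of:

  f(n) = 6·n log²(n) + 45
O(n log² n)

The dominant term in 6·n log²(n) + 45 is 6·n log²(n), which is Θ(n log² n).
Lower-order terms (45) are asymptotically negligible.
Constants are absorbed, so the tightest bound is O(n log² n).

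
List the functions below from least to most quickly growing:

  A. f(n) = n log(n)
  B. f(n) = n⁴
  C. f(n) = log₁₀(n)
C < A < B

Comparing growth rates:
C = log₁₀(n) is O(log n)
A = n log(n) is O(n log n)
B = n⁴ is O(n⁴)

Therefore, the order from slowest to fastest is: C < A < B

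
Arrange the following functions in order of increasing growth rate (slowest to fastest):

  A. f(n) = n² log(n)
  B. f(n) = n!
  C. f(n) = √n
C < A < B

Comparing growth rates:
C = √n is O(√n)
A = n² log(n) is O(n² log n)
B = n! is O(n!)

Therefore, the order from slowest to fastest is: C < A < B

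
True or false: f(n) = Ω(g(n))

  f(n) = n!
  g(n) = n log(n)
True

f(n) = n! is O(n!), and g(n) = n log(n) is O(n log n).
Since O(n!) grows at least as fast as O(n log n), f(n) = Ω(g(n)) is true.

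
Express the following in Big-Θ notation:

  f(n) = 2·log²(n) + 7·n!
Θ(n!)

Order the terms by growth rate: 2·log²(n) ≺ 7·n!.
The fastest-growing term 7·n! dominates as n → ∞; dropping its constant factor gives Θ(n!).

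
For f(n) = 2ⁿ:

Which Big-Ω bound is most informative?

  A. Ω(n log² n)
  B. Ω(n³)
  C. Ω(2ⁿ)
C

f(n) = 2ⁿ is Ω(2ⁿ).
All listed options are valid Big-Ω bounds (lower bounds),
but Ω(2ⁿ) is the tightest (largest valid bound).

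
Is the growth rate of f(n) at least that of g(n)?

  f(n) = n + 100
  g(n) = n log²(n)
False

f(n) = n + 100 is O(n), and g(n) = n log²(n) is O(n log² n).
Since O(n) grows slower than O(n log² n), f(n) = Ω(g(n)) is false.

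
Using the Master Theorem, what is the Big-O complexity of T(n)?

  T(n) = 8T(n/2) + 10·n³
Θ(n³ log n)

Master Theorem: a = 8, b = 2, f(n) = 10·n³.
Compute the critical exponent d = log₂(8) = 3.
Compare f(n) = Θ(n³) against n^d:
  k = 3 = d, so f(n) = Θ(n^d) — Case 2.
  Work is balanced across levels: T(n) = Θ(n^d log n) = Θ(n³ log n).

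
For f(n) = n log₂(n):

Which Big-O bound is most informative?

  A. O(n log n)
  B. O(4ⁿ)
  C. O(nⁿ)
A

f(n) = n log₂(n) is O(n log n).
All listed options are valid Big-O bounds (upper bounds),
but O(n log n) is the tightest (smallest valid bound).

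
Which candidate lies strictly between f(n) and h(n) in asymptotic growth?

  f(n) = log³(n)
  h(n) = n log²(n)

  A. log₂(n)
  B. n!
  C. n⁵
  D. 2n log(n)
D

We need g(n) with log³(n) = o(g(n)) and g(n) = o(n log²(n)), i.e. O(log³ n) ≺ g ≺ O(n log² n).
Check each option:
  A. log₂(n) — O(log n) does not grow strictly faster than f(n)
  B. n! — O(n!) does not grow strictly slower than h(n)
  C. n⁵ — O(n⁵) does not grow strictly slower than h(n)
  D. 2n log(n) — O(n log n) is strictly between O(log³ n) and O(n log² n) ✓

Only option D (2n log(n)) lies strictly between.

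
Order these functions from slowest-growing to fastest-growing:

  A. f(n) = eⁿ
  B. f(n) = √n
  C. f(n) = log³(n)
C < B < A

Comparing growth rates:
C = log³(n) is O(log³ n)
B = √n is O(√n)
A = eⁿ is O(eⁿ)

Therefore, the order from slowest to fastest is: C < B < A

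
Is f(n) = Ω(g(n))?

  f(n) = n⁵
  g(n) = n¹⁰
False

f(n) = n⁵ is O(n⁵), and g(n) = n¹⁰ is O(n¹⁰).
Since O(n⁵) grows slower than O(n¹⁰), f(n) = Ω(g(n)) is false.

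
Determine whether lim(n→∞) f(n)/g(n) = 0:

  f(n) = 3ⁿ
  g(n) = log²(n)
False

f(n) = 3ⁿ is O(3ⁿ), and g(n) = log²(n) is O(log² n).
Since O(3ⁿ) grows faster than or equal to O(log² n), f(n) = o(g(n)) is false.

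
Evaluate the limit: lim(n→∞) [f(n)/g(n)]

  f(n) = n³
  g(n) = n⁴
0

Since n³ (O(n³)) grows slower than n⁴ (O(n⁴)),
the ratio f(n)/g(n) → 0 as n → ∞.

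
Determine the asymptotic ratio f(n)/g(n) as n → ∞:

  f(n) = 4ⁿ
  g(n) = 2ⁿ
∞

Since 4ⁿ (O(4ⁿ)) grows faster than 2ⁿ (O(2ⁿ)),
the ratio f(n)/g(n) → ∞ as n → ∞.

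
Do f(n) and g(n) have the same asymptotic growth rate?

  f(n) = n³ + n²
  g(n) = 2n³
True

f(n) = n³ + n² and g(n) = 2n³ are both O(n³).
Since they have the same asymptotic growth rate, f(n) = Θ(g(n)) is true.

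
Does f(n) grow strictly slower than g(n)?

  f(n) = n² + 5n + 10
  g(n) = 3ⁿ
True

f(n) = n² + 5n + 10 is O(n²), and g(n) = 3ⁿ is O(3ⁿ).
Since O(n²) grows strictly slower than O(3ⁿ), f(n) = o(g(n)) is true.
This means lim(n→∞) f(n)/g(n) = 0.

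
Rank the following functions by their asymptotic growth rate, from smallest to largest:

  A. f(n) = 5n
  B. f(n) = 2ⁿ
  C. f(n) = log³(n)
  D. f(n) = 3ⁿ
C < A < B < D

Comparing growth rates:
C = log³(n) is O(log³ n)
A = 5n is O(n)
B = 2ⁿ is O(2ⁿ)
D = 3ⁿ is O(3ⁿ)

Therefore, the order from slowest to fastest is: C < A < B < D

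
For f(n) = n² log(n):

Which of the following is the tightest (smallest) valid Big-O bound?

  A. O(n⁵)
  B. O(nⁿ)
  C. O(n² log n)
C

f(n) = n² log(n) is O(n² log n).
All listed options are valid Big-O bounds (upper bounds),
but O(n² log n) is the tightest (smallest valid bound).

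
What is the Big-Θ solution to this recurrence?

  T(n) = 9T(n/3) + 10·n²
Θ(n² log n)

Master Theorem: a = 9, b = 3, f(n) = 10·n².
Compute the critical exponent d = log₃(9) = 2.
Compare f(n) = Θ(n²) against n^d:
  k = 2 = d, so f(n) = Θ(n^d) — Case 2.
  Work is balanced across levels: T(n) = Θ(n^d log n) = Θ(n² log n).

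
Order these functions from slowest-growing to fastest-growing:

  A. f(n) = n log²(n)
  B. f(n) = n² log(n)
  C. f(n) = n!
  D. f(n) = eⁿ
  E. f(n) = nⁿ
A < B < D < C < E

Comparing growth rates:
A = n log²(n) is O(n log² n)
B = n² log(n) is O(n² log n)
D = eⁿ is O(eⁿ)
C = n! is O(n!)
E = nⁿ is O(nⁿ)

Therefore, the order from slowest to fastest is: A < B < D < C < E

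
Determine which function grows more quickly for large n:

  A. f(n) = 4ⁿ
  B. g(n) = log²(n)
A

f(n) = 4ⁿ is O(4ⁿ), while g(n) = log²(n) is O(log² n).
Since O(4ⁿ) grows faster than O(log² n), f(n) dominates.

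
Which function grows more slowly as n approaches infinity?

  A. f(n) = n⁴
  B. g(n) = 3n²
B

f(n) = n⁴ is O(n⁴), while g(n) = 3n² is O(n²).
Since O(n²) grows slower than O(n⁴), g(n) is dominated.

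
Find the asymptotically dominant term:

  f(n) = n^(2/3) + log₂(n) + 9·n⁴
9·n⁴

Looking at each term:
  - n^(2/3) is O(n^(2/3))
  - log₂(n) is O(log n)
  - 9·n⁴ is O(n⁴)

The term 9·n⁴ (O(n⁴)) grows fastest and dominates all others.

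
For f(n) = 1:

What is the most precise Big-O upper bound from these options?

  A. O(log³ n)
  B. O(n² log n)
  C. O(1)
C

f(n) = 1 is O(1).
All listed options are valid Big-O bounds (upper bounds),
but O(1) is the tightest (smallest valid bound).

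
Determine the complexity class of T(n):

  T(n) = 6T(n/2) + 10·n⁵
Θ(n⁵)

Master Theorem: a = 6, b = 2, f(n) = 10·n⁵.
Compute the critical exponent d = log₂(6) = 2.585.
Compare f(n) = Θ(n⁵) against n^d:
  k = 5 > d = 2.585, so f(n) = Ω(n^(d+ε)) — Case 3.
  Regularity: a·(n/b)^5/n^5 = a/b^5 = 6/32 < 1 ✓.
  The top-level work dominates: T(n) = Θ(f(n)) = Θ(n⁵).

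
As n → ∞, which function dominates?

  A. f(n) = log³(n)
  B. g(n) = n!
B

f(n) = log³(n) is O(log³ n), while g(n) = n! is O(n!).
Since O(n!) grows faster than O(log³ n), g(n) dominates.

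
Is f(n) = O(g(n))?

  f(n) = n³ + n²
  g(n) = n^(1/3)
False

f(n) = n³ + n² is O(n³), and g(n) = n^(1/3) is O(n^(1/3)).
Since O(n³) grows faster than O(n^(1/3)), f(n) = O(g(n)) is false.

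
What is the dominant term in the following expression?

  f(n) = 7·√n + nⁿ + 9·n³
nⁿ

Looking at each term:
  - 7·√n is O(√n)
  - nⁿ is O(nⁿ)
  - 9·n³ is O(n³)

The term nⁿ (O(nⁿ)) grows fastest and dominates all others.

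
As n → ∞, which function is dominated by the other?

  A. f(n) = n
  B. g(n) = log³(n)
B

f(n) = n is O(n), while g(n) = log³(n) is O(log³ n).
Since O(log³ n) grows slower than O(n), g(n) is dominated.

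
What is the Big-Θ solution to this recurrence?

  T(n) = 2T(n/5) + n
Θ(n)

Master Theorem: a = 2, b = 5, f(n) = n.
Compute the critical exponent d = log₅(2) = 0.431.
Compare f(n) = Θ(n) against n^d:
  k = 1 > d = 0.431, so f(n) = Ω(n^(d+ε)) — Case 3.
  Regularity: a·(n/b)^1/n^1 = a/b^1 = 2/5 < 1 ✓.
  The top-level work dominates: T(n) = Θ(f(n)) = Θ(n).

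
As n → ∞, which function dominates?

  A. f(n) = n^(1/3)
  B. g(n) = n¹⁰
B

f(n) = n^(1/3) is O(n^(1/3)), while g(n) = n¹⁰ is O(n¹⁰).
Since O(n¹⁰) grows faster than O(n^(1/3)), g(n) dominates.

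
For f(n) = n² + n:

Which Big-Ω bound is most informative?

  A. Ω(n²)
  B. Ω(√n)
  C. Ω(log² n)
A

f(n) = n² + n is Ω(n²).
All listed options are valid Big-Ω bounds (lower bounds),
but Ω(n²) is the tightest (largest valid bound).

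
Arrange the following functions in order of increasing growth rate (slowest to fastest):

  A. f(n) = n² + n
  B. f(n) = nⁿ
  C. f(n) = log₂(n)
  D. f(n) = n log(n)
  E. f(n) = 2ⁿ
C < D < A < E < B

Comparing growth rates:
C = log₂(n) is O(log n)
D = n log(n) is O(n log n)
A = n² + n is O(n²)
E = 2ⁿ is O(2ⁿ)
B = nⁿ is O(nⁿ)

Therefore, the order from slowest to fastest is: C < D < A < E < B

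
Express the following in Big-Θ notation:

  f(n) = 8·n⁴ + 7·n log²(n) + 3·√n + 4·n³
Θ(n⁴)

Order the terms by growth rate: 3·√n ≺ 7·n log²(n) ≺ 4·n³ ≺ 8·n⁴.
The fastest-growing term 8·n⁴ dominates as n → ∞; dropping its constant factor gives Θ(n⁴).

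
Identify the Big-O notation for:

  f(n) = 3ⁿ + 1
O(3ⁿ)

The dominant term in 3ⁿ + 1 is 3ⁿ, which is Θ(3ⁿ).
Lower-order terms (1) are asymptotically negligible.
Constants are absorbed, so the tightest bound is O(3ⁿ).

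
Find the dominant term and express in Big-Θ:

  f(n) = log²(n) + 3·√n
Θ(√n)

Order the terms by growth rate: log²(n) ≺ 3·√n.
The fastest-growing term 3·√n dominates as n → ∞; dropping its constant factor gives Θ(√n).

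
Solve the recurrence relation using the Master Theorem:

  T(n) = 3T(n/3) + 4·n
Θ(n log n)

Master Theorem: a = 3, b = 3, f(n) = 4·n.
Compute the critical exponent d = log₃(3) = 1.
Compare f(n) = Θ(n) against n^d:
  k = 1 = d, so f(n) = Θ(n^d) — Case 2.
  Work is balanced across levels: T(n) = Θ(n^d log n) = Θ(n log n).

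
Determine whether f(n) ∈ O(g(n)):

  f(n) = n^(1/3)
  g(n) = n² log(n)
True

f(n) = n^(1/3) is O(n^(1/3)), and g(n) = n² log(n) is O(n² log n).
Since O(n^(1/3)) ⊆ O(n² log n) (f grows no faster than g), f(n) = O(g(n)) is true.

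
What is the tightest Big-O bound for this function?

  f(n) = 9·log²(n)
O(log² n)

The dominant term in 9·log²(n) is 9·log²(n), which is Θ(log² n).
Constants are absorbed, so the tightest bound is O(log² n).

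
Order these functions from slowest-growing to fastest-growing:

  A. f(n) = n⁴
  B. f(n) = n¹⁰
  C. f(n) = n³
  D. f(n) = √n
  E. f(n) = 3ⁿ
D < C < A < B < E

Comparing growth rates:
D = √n is O(√n)
C = n³ is O(n³)
A = n⁴ is O(n⁴)
B = n¹⁰ is O(n¹⁰)
E = 3ⁿ is O(3ⁿ)

Therefore, the order from slowest to fastest is: D < C < A < B < E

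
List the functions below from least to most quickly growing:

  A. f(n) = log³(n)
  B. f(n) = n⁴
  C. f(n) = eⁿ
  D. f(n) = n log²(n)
A < D < B < C

Comparing growth rates:
A = log³(n) is O(log³ n)
D = n log²(n) is O(n log² n)
B = n⁴ is O(n⁴)
C = eⁿ is O(eⁿ)

Therefore, the order from slowest to fastest is: A < D < B < C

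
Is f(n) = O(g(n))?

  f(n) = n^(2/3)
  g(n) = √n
False

f(n) = n^(2/3) is O(n^(2/3)), and g(n) = √n is O(√n).
Since O(n^(2/3)) grows faster than O(√n), f(n) = O(g(n)) is false.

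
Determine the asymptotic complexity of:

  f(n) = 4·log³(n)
O(log³ n)

The dominant term in 4·log³(n) is 4·log³(n), which is Θ(log³ n).
Constants are absorbed, so the tightest bound is O(log³ n).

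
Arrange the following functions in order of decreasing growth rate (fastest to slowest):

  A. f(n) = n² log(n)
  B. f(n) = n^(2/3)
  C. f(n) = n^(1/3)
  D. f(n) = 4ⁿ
D > A > B > C

Comparing growth rates:
D = 4ⁿ is O(4ⁿ)
A = n² log(n) is O(n² log n)
B = n^(2/3) is O(n^(2/3))
C = n^(1/3) is O(n^(1/3))

Therefore, the order from fastest to slowest is: D > A > B > C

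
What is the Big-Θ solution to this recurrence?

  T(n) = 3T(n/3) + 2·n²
Θ(n²)

Master Theorem: a = 3, b = 3, f(n) = 2·n².
Compute the critical exponent d = log₃(3) = 1.
Compare f(n) = Θ(n²) against n^d:
  k = 2 > d = 1, so f(n) = Ω(n^(d+ε)) — Case 3.
  Regularity: a·(n/b)^2/n^2 = a/b^2 = 3/9 < 1 ✓.
  The top-level work dominates: T(n) = Θ(f(n)) = Θ(n²).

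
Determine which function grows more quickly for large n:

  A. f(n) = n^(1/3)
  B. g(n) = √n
B

f(n) = n^(1/3) is O(n^(1/3)), while g(n) = √n is O(√n).
Since O(√n) grows faster than O(n^(1/3)), g(n) dominates.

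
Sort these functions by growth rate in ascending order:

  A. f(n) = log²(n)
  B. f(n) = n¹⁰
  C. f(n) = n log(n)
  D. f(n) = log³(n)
A < D < C < B

Comparing growth rates:
A = log²(n) is O(log² n)
D = log³(n) is O(log³ n)
C = n log(n) is O(n log n)
B = n¹⁰ is O(n¹⁰)

Therefore, the order from slowest to fastest is: A < D < C < B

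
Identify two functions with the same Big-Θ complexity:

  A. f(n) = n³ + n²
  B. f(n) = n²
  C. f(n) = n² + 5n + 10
B and C

Examining each function:
  A. n³ + n² is O(n³)
  B. n² is O(n²)
  C. n² + 5n + 10 is O(n²)

Functions B and C both have the same complexity class.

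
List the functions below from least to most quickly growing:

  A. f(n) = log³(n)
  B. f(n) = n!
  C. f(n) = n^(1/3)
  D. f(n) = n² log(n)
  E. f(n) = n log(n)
A < C < E < D < B

Comparing growth rates:
A = log³(n) is O(log³ n)
C = n^(1/3) is O(n^(1/3))
E = n log(n) is O(n log n)
D = n² log(n) is O(n² log n)
B = n! is O(n!)

Therefore, the order from slowest to fastest is: A < C < E < D < B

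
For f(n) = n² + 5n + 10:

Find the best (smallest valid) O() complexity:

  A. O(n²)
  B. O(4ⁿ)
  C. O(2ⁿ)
A

f(n) = n² + 5n + 10 is O(n²).
All listed options are valid Big-O bounds (upper bounds),
but O(n²) is the tightest (smallest valid bound).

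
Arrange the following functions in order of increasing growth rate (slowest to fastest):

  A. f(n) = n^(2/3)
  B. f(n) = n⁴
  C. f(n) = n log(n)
A < C < B

Comparing growth rates:
A = n^(2/3) is O(n^(2/3))
C = n log(n) is O(n log n)
B = n⁴ is O(n⁴)

Therefore, the order from slowest to fastest is: A < C < B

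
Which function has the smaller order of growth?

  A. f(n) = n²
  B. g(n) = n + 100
B

f(n) = n² is O(n²), while g(n) = n + 100 is O(n).
Since O(n) grows slower than O(n²), g(n) is dominated.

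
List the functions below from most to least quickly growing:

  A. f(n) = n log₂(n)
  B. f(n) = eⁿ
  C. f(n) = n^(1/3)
B > A > C

Comparing growth rates:
B = eⁿ is O(eⁿ)
A = n log₂(n) is O(n log n)
C = n^(1/3) is O(n^(1/3))

Therefore, the order from fastest to slowest is: B > A > C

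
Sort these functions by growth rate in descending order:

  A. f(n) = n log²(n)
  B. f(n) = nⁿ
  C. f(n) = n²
B > C > A

Comparing growth rates:
B = nⁿ is O(nⁿ)
C = n² is O(n²)
A = n log²(n) is O(n log² n)

Therefore, the order from fastest to slowest is: B > C > A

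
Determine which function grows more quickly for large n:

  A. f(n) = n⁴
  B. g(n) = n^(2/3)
A

f(n) = n⁴ is O(n⁴), while g(n) = n^(2/3) is O(n^(2/3)).
Since O(n⁴) grows faster than O(n^(2/3)), f(n) dominates.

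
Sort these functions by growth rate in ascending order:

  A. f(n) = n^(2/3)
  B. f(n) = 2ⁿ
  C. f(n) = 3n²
A < C < B

Comparing growth rates:
A = n^(2/3) is O(n^(2/3))
C = 3n² is O(n²)
B = 2ⁿ is O(2ⁿ)

Therefore, the order from slowest to fastest is: A < C < B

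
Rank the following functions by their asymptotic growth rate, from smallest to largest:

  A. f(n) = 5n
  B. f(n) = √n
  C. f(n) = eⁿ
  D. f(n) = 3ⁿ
B < A < C < D

Comparing growth rates:
B = √n is O(√n)
A = 5n is O(n)
C = eⁿ is O(eⁿ)
D = 3ⁿ is O(3ⁿ)

Therefore, the order from slowest to fastest is: B < A < C < D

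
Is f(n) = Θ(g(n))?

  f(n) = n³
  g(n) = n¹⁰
False

f(n) = n³ is O(n³), and g(n) = n¹⁰ is O(n¹⁰).
Since they have different growth rates, f(n) = Θ(g(n)) is false.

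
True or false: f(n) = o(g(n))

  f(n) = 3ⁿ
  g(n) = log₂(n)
False

f(n) = 3ⁿ is O(3ⁿ), and g(n) = log₂(n) is O(log n).
Since O(3ⁿ) grows faster than or equal to O(log n), f(n) = o(g(n)) is false.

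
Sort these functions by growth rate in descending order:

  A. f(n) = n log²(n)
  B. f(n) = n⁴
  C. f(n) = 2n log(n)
B > A > C

Comparing growth rates:
B = n⁴ is O(n⁴)
A = n log²(n) is O(n log² n)
C = 2n log(n) is O(n log n)

Therefore, the order from fastest to slowest is: B > A > C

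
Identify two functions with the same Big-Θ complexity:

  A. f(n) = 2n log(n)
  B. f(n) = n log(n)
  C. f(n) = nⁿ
A and B

Examining each function:
  A. 2n log(n) is O(n log n)
  B. n log(n) is O(n log n)
  C. nⁿ is O(nⁿ)

Functions A and B both have the same complexity class.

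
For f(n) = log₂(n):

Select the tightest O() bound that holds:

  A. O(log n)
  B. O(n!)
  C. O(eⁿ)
A

f(n) = log₂(n) is O(log n).
All listed options are valid Big-O bounds (upper bounds),
but O(log n) is the tightest (smallest valid bound).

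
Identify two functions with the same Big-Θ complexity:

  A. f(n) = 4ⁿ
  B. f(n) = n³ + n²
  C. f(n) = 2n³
B and C

Examining each function:
  A. 4ⁿ is O(4ⁿ)
  B. n³ + n² is O(n³)
  C. 2n³ is O(n³)

Functions B and C both have the same complexity class.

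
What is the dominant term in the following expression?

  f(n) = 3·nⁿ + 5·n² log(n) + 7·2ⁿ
3·nⁿ

Looking at each term:
  - 3·nⁿ is O(nⁿ)
  - 5·n² log(n) is O(n² log n)
  - 7·2ⁿ is O(2ⁿ)

The term 3·nⁿ (O(nⁿ)) grows fastest and dominates all others.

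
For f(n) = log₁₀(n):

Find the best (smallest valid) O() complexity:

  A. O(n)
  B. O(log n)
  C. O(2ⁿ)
B

f(n) = log₁₀(n) is O(log n).
All listed options are valid Big-O bounds (upper bounds),
but O(log n) is the tightest (smallest valid bound).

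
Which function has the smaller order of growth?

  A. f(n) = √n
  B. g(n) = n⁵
A

f(n) = √n is O(√n), while g(n) = n⁵ is O(n⁵).
Since O(√n) grows slower than O(n⁵), f(n) is dominated.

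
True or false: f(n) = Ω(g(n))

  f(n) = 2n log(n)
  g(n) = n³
False

f(n) = 2n log(n) is O(n log n), and g(n) = n³ is O(n³).
Since O(n log n) grows slower than O(n³), f(n) = Ω(g(n)) is false.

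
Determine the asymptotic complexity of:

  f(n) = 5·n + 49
O(n)

The dominant term in 5·n + 49 is 5·n, which is Θ(n).
Lower-order terms (49) are asymptotically negligible.
Constants are absorbed, so the tightest bound is O(n).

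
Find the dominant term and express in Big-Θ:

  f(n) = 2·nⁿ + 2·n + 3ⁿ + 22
Θ(nⁿ)

Order the terms by growth rate: 22 ≺ 2·n ≺ 3ⁿ ≺ 2·nⁿ.
The fastest-growing term 2·nⁿ dominates as n → ∞; dropping its constant factor gives Θ(nⁿ).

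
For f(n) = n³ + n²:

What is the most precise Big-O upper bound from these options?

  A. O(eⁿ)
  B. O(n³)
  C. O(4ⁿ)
B

f(n) = n³ + n² is O(n³).
All listed options are valid Big-O bounds (upper bounds),
but O(n³) is the tightest (smallest valid bound).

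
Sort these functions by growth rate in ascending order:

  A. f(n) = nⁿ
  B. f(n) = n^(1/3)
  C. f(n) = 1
C < B < A

Comparing growth rates:
C = 1 is O(1)
B = n^(1/3) is O(n^(1/3))
A = nⁿ is O(nⁿ)

Therefore, the order from slowest to fastest is: C < B < A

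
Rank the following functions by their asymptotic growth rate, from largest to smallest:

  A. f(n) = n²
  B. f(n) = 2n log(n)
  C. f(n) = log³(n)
A > B > C

Comparing growth rates:
A = n² is O(n²)
B = 2n log(n) is O(n log n)
C = log³(n) is O(log³ n)

Therefore, the order from fastest to slowest is: A > B > C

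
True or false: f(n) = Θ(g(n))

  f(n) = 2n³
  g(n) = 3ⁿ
False

f(n) = 2n³ is O(n³), and g(n) = 3ⁿ is O(3ⁿ).
Since they have different growth rates, f(n) = Θ(g(n)) is false.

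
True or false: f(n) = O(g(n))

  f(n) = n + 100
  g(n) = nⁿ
True

f(n) = n + 100 is O(n), and g(n) = nⁿ is O(nⁿ).
Since O(n) ⊆ O(nⁿ) (f grows no faster than g), f(n) = O(g(n)) is true.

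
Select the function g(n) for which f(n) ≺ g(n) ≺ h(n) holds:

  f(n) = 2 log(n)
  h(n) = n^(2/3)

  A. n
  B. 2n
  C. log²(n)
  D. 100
C

We need g(n) with 2 log(n) = o(g(n)) and g(n) = o(n^(2/3)), i.e. O(log n) ≺ g ≺ O(n^(2/3)).
Check each option:
  A. n — O(n) does not grow strictly slower than h(n)
  B. 2n — O(n) does not grow strictly slower than h(n)
  C. log²(n) — O(log² n) is strictly between O(log n) and O(n^(2/3)) ✓
  D. 100 — O(1) does not grow strictly faster than f(n)

Only option C (log²(n)) lies strictly between.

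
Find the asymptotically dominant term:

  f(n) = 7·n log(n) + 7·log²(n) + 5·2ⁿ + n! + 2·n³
n!

Looking at each term:
  - 7·n log(n) is O(n log n)
  - 7·log²(n) is O(log² n)
  - 5·2ⁿ is O(2ⁿ)
  - n! is O(n!)
  - 2·n³ is O(n³)

The term n! (O(n!)) grows fastest and dominates all others.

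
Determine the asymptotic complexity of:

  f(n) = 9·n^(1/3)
O(n^(1/3))

The dominant term in 9·n^(1/3) is 9·n^(1/3), which is Θ(n^(1/3)).
Constants are absorbed, so the tightest bound is O(n^(1/3)).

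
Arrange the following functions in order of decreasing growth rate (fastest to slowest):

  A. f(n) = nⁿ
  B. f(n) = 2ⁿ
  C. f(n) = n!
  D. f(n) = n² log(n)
A > C > B > D

Comparing growth rates:
A = nⁿ is O(nⁿ)
C = n! is O(n!)
B = 2ⁿ is O(2ⁿ)
D = n² log(n) is O(n² log n)

Therefore, the order from fastest to slowest is: A > C > B > D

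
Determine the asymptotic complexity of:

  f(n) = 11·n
O(n)

The dominant term in 11·n is 11·n, which is Θ(n).
Constants are absorbed, so the tightest bound is O(n).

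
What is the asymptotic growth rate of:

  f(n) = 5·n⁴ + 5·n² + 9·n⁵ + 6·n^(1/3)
Θ(n⁵)

Order the terms by growth rate: 6·n^(1/3) ≺ 5·n² ≺ 5·n⁴ ≺ 9·n⁵.
The fastest-growing term 9·n⁵ dominates as n → ∞; dropping its constant factor gives Θ(n⁵).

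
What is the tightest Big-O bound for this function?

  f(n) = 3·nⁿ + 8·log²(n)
O(nⁿ)

The dominant term in 3·nⁿ + 8·log²(n) is 3·nⁿ, which is Θ(nⁿ).
Lower-order terms (8·log²(n)) are asymptotically negligible.
Constants are absorbed, so the tightest bound is O(nⁿ).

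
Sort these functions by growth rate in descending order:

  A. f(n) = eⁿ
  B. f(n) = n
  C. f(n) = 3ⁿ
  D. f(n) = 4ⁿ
D > C > A > B

Comparing growth rates:
D = 4ⁿ is O(4ⁿ)
C = 3ⁿ is O(3ⁿ)
A = eⁿ is O(eⁿ)
B = n is O(n)

Therefore, the order from fastest to slowest is: D > C > A > B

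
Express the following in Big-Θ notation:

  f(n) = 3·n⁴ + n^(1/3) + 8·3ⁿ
Θ(3ⁿ)

Order the terms by growth rate: n^(1/3) ≺ 3·n⁴ ≺ 8·3ⁿ.
The fastest-growing term 8·3ⁿ dominates as n → ∞; dropping its constant factor gives Θ(3ⁿ).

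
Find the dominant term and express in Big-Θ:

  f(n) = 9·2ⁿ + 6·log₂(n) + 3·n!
Θ(n!)

Order the terms by growth rate: 6·log₂(n) ≺ 9·2ⁿ ≺ 3·n!.
The fastest-growing term 3·n! dominates as n → ∞; dropping its constant factor gives Θ(n!).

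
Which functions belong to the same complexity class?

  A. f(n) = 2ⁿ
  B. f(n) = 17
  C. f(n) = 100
B and C

Examining each function:
  A. 2ⁿ is O(2ⁿ)
  B. 17 is O(1)
  C. 100 is O(1)

Functions B and C both have the same complexity class.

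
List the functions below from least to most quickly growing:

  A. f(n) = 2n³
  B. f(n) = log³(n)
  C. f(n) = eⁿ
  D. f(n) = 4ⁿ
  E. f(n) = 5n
B < E < A < C < D

Comparing growth rates:
B = log³(n) is O(log³ n)
E = 5n is O(n)
A = 2n³ is O(n³)
C = eⁿ is O(eⁿ)
D = 4ⁿ is O(4ⁿ)

Therefore, the order from slowest to fastest is: B < E < A < C < D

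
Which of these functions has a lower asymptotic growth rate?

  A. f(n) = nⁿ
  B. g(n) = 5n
B

f(n) = nⁿ is O(nⁿ), while g(n) = 5n is O(n).
Since O(n) grows slower than O(nⁿ), g(n) is dominated.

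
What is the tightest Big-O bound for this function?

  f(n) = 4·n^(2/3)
O(n^(2/3))

The dominant term in 4·n^(2/3) is 4·n^(2/3), which is Θ(n^(2/3)).
Constants are absorbed, so the tightest bound is O(n^(2/3)).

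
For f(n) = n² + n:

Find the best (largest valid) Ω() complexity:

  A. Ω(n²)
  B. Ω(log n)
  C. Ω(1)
A

f(n) = n² + n is Ω(n²).
All listed options are valid Big-Ω bounds (lower bounds),
but Ω(n²) is the tightest (largest valid bound).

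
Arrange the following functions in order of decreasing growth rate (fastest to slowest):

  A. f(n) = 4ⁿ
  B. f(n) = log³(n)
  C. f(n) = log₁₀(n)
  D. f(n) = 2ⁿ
A > D > B > C

Comparing growth rates:
A = 4ⁿ is O(4ⁿ)
D = 2ⁿ is O(2ⁿ)
B = log³(n) is O(log³ n)
C = log₁₀(n) is O(log n)

Therefore, the order from fastest to slowest is: A > D > B > C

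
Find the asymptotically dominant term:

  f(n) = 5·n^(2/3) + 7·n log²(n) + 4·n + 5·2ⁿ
5·2ⁿ

Looking at each term:
  - 5·n^(2/3) is O(n^(2/3))
  - 7·n log²(n) is O(n log² n)
  - 4·n is O(n)
  - 5·2ⁿ is O(2ⁿ)

The term 5·2ⁿ (O(2ⁿ)) grows fastest and dominates all others.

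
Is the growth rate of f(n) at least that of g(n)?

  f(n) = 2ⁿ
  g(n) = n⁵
True

f(n) = 2ⁿ is O(2ⁿ), and g(n) = n⁵ is O(n⁵).
Since O(2ⁿ) grows at least as fast as O(n⁵), f(n) = Ω(g(n)) is true.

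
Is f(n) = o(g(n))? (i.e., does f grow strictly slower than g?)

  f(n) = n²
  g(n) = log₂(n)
False

f(n) = n² is O(n²), and g(n) = log₂(n) is O(log n).
Since O(n²) grows faster than or equal to O(log n), f(n) = o(g(n)) is false.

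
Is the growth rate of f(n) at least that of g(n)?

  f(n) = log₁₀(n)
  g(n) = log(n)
True

f(n) = log₁₀(n) and g(n) = log(n) are both O(log n).
Big-Ω permits equal growth rates (f ≥ c·g for some c > 0), so f(n) = Ω(g(n)) is true.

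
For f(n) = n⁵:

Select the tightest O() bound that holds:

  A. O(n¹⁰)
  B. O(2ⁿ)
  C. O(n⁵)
C

f(n) = n⁵ is O(n⁵).
All listed options are valid Big-O bounds (upper bounds),
but O(n⁵) is the tightest (smallest valid bound).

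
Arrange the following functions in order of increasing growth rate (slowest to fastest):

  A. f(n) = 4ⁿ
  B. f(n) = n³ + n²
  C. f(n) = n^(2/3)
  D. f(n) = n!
C < B < A < D

Comparing growth rates:
C = n^(2/3) is O(n^(2/3))
B = n³ + n² is O(n³)
A = 4ⁿ is O(4ⁿ)
D = n! is O(n!)

Therefore, the order from slowest to fastest is: C < B < A < D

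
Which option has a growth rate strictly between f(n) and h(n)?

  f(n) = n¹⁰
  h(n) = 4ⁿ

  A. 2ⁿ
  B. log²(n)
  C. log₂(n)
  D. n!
A

We need g(n) with n¹⁰ = o(g(n)) and g(n) = o(4ⁿ), i.e. O(n¹⁰) ≺ g ≺ O(4ⁿ).
Check each option:
  A. 2ⁿ — O(2ⁿ) is strictly between O(n¹⁰) and O(4ⁿ) ✓
  B. log²(n) — O(log² n) does not grow strictly faster than f(n)
  C. log₂(n) — O(log n) does not grow strictly faster than f(n)
  D. n! — O(n!) does not grow strictly slower than h(n)

Only option A (2ⁿ) lies strictly between.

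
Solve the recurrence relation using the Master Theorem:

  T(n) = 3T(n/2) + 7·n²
Θ(n²)

Master Theorem: a = 3, b = 2, f(n) = 7·n².
Compute the critical exponent d = log₂(3) = 1.585.
Compare f(n) = Θ(n²) against n^d:
  k = 2 > d = 1.585, so f(n) = Ω(n^(d+ε)) — Case 3.
  Regularity: a·(n/b)^2/n^2 = a/b^2 = 3/4 < 1 ✓.
  The top-level work dominates: T(n) = Θ(f(n)) = Θ(n²).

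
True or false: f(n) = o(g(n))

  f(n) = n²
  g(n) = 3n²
False

f(n) = n² is O(n²), and g(n) = 3n² is O(n²).
Since they have the same growth rate, f(n) = o(g(n)) is false.
(f = o(g) requires f to grow strictly slower, not equal.)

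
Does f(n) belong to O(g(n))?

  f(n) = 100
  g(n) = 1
True

f(n) = 100 and g(n) = 1 are both O(1).
Big-O permits equal growth rates (f ≤ c·g for some c), so f(n) = O(g(n)) is true.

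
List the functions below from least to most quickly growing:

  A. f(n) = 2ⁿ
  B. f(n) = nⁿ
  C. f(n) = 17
C < A < B

Comparing growth rates:
C = 17 is O(1)
A = 2ⁿ is O(2ⁿ)
B = nⁿ is O(nⁿ)

Therefore, the order from slowest to fastest is: C < A < B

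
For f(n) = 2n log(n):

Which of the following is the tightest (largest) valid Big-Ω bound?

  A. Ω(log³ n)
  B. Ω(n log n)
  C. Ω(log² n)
B

f(n) = 2n log(n) is Ω(n log n).
All listed options are valid Big-Ω bounds (lower bounds),
but Ω(n log n) is the tightest (largest valid bound).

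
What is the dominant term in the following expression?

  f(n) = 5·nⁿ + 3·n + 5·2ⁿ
5·nⁿ

Looking at each term:
  - 5·nⁿ is O(nⁿ)
  - 3·n is O(n)
  - 5·2ⁿ is O(2ⁿ)

The term 5·nⁿ (O(nⁿ)) grows fastest and dominates all others.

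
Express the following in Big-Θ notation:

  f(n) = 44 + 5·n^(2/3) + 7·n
Θ(n)

Order the terms by growth rate: 44 ≺ 5·n^(2/3) ≺ 7·n.
The fastest-growing term 7·n dominates as n → ∞; dropping its constant factor gives Θ(n).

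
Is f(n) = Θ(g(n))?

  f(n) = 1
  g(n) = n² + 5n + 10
False

f(n) = 1 is O(1), and g(n) = n² + 5n + 10 is O(n²).
Since they have different growth rates, f(n) = Θ(g(n)) is false.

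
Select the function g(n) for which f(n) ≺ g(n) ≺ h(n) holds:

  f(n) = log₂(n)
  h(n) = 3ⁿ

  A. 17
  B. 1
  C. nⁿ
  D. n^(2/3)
D

We need g(n) with log₂(n) = o(g(n)) and g(n) = o(3ⁿ), i.e. O(log n) ≺ g ≺ O(3ⁿ).
Check each option:
  A. 17 — O(1) does not grow strictly faster than f(n)
  B. 1 — O(1) does not grow strictly faster than f(n)
  C. nⁿ — O(nⁿ) does not grow strictly slower than h(n)
  D. n^(2/3) — O(n^(2/3)) is strictly between O(log n) and O(3ⁿ) ✓

Only option D (n^(2/3)) lies strictly between.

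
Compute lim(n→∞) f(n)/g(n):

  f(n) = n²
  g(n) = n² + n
1

Since n² and n² + n have the same growth rate (O(n²)),
the ratio converges to a constant: 1.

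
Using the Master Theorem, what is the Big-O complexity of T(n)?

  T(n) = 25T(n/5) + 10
Θ(n²)

Master Theorem: a = 25, b = 5, f(n) = 10.
Compute the critical exponent d = log₅(25) = 2.
Compare f(n) = Θ(1) against n^d:
  k = 0 < d = 2, so f(n) = O(n^(d-ε)) — Case 1.
  The recursion cost dominates: T(n) = Θ(n^d) = Θ(n²).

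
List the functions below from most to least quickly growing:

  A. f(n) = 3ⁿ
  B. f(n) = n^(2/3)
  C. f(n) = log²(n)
A > B > C

Comparing growth rates:
A = 3ⁿ is O(3ⁿ)
B = n^(2/3) is O(n^(2/3))
C = log²(n) is O(log² n)

Therefore, the order from fastest to slowest is: A > B > C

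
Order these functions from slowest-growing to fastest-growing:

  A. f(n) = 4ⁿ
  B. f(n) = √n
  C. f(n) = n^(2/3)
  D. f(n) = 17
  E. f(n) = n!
D < B < C < A < E

Comparing growth rates:
D = 17 is O(1)
B = √n is O(√n)
C = n^(2/3) is O(n^(2/3))
A = 4ⁿ is O(4ⁿ)
E = n! is O(n!)

Therefore, the order from slowest to fastest is: D < B < C < A < E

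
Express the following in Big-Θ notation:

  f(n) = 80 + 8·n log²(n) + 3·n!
Θ(n!)

Order the terms by growth rate: 80 ≺ 8·n log²(n) ≺ 3·n!.
The fastest-growing term 3·n! dominates as n → ∞; dropping its constant factor gives Θ(n!).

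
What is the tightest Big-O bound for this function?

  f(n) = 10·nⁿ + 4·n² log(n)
O(nⁿ)

The dominant term in 10·nⁿ + 4·n² log(n) is 10·nⁿ, which is Θ(nⁿ).
Lower-order terms (4·n² log(n)) are asymptotically negligible.
Constants are absorbed, so the tightest bound is O(nⁿ).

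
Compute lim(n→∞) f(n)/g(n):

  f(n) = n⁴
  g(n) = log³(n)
∞

Since n⁴ (O(n⁴)) grows faster than log³(n) (O(log³ n)),
the ratio f(n)/g(n) → ∞ as n → ∞.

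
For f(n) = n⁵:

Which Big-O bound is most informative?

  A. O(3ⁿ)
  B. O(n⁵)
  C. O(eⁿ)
B

f(n) = n⁵ is O(n⁵).
All listed options are valid Big-O bounds (upper bounds),
but O(n⁵) is the tightest (smallest valid bound).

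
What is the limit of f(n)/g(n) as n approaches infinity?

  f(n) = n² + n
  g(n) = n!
0

Since n² + n (O(n²)) grows slower than n! (O(n!)),
the ratio f(n)/g(n) → 0 as n → ∞.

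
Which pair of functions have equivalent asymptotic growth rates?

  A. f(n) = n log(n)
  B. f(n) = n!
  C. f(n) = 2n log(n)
A and C

Examining each function:
  A. n log(n) is O(n log n)
  B. n! is O(n!)
  C. 2n log(n) is O(n log n)

Functions A and C both have the same complexity class.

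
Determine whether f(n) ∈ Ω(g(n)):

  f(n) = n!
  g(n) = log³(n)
True

f(n) = n! is O(n!), and g(n) = log³(n) is O(log³ n).
Since O(n!) grows at least as fast as O(log³ n), f(n) = Ω(g(n)) is true.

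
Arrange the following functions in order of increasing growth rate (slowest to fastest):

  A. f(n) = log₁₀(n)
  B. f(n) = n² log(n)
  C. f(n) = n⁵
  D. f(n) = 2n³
A < B < D < C

Comparing growth rates:
A = log₁₀(n) is O(log n)
B = n² log(n) is O(n² log n)
D = 2n³ is O(n³)
C = n⁵ is O(n⁵)

Therefore, the order from slowest to fastest is: A < B < D < C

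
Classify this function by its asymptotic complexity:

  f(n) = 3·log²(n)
O(log² n)

The dominant term in 3·log²(n) is 3·log²(n), which is Θ(log² n).
Constants are absorbed, so the tightest bound is O(log² n).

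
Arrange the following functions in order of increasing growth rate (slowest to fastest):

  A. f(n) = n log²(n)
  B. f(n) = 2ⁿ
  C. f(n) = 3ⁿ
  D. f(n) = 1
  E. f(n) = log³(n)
D < E < A < B < C

Comparing growth rates:
D = 1 is O(1)
E = log³(n) is O(log³ n)
A = n log²(n) is O(n log² n)
B = 2ⁿ is O(2ⁿ)
C = 3ⁿ is O(3ⁿ)

Therefore, the order from slowest to fastest is: D < E < A < B < C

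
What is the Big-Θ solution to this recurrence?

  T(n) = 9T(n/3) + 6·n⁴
Θ(n⁴)

Master Theorem: a = 9, b = 3, f(n) = 6·n⁴.
Compute the critical exponent d = log₃(9) = 2.
Compare f(n) = Θ(n⁴) against n^d:
  k = 4 > d = 2, so f(n) = Ω(n^(d+ε)) — Case 3.
  Regularity: a·(n/b)^4/n^4 = a/b^4 = 9/81 < 1 ✓.
  The top-level work dominates: T(n) = Θ(f(n)) = Θ(n⁴).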